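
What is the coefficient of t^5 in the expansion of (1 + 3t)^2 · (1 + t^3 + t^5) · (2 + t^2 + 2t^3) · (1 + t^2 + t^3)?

68

(1 + 3t)^2 has coefficients 1,6,9 for degrees 0…2.
(1 + t^3 + t^5) has coefficients 1,0,0,1,0,1 for degrees 0…5.
Multiplying by (2 + t^2 + 2t^3) gives running coefficients 2,0,1,4,0,3 for degrees 0…5.
Finally multiplying by (1 + t^2 + t^3), the product of all factors after the first has coefficients 2,0,3,6,1,8 for degrees 0…5.
[t^5] = 1·8 + 6·1 + 9·6 = 68.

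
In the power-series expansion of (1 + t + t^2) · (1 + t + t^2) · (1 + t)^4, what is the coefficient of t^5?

30

(1 + t + t^2) has coefficients 1,1,1 for degrees 0…2.
(1 + t + t^2) has coefficients 1,1,1,0,0,0 for degrees 0…5.
Finally multiplying by (1 + t)^4, the product of all factors after the first has coefficients 1,5,11,14,11,5 for degrees 0…5.
[t^5] = 1·5 + 1·11 + 1·14 = 30.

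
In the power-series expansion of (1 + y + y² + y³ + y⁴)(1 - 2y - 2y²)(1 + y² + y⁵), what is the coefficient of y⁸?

-5

(1 + y + y² + y³ + y⁴) has coefficients 1,1,1,1,1 for degrees 0…4.
(1 - 2y - 2y²) has coefficients 1,-2,-2,0,0,0,0,0,0 for degrees 0…8.
Finally multiplying by (1 + y² + y⁵), the product of all factors after the first has coefficients 1,-2,-1,-2,-2,1,-2,-2,0 for degrees 0…8.
[y⁸] = 1·0 + 1·(-2) + 1·(-2) + 1·1 + 1·(-2) = -5.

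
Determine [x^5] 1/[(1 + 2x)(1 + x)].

-63

Partial fractions give a closed form: a_n = (2)·(-2)^n + (-1)·(-1)^n.
At n = 5: a_5 = -63.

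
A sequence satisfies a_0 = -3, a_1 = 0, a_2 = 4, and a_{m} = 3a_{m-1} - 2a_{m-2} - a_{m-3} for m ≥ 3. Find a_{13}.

-4830

The ordinary generating function has denominator 1 - 3y + 2y^2 + y^3.
Iterating the recurrence: a_0,…,a_{13} = -3, 0, 4, 15, 37, 77, 142, 235, 344, 420, 337, -173, -1613, -4830.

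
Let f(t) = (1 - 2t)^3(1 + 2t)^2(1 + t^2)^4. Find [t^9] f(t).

(1 - 2t)^3 has coefficients 1,-6,12,-8 for degrees 0…3.
(1 + 2t)^2 has coefficients 1,4,4,0,0,0,0,0,0,0 for degrees 0…9.
Finally multiplying by (1 + t^2)^4, the product of all factors after the first has coefficients 1,4,8,16,22,24,28,16,17,4 for degrees 0…9.
[t^9] = 1·4 − 6·17 + 12·16 − 8·28 = -130.

-130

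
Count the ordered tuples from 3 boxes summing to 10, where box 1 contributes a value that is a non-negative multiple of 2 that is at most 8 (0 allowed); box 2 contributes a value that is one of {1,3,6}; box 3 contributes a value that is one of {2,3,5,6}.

The generating function for the choices is (1 + y^2 + y^4 + y^6 + y^8)·(y + y^3 + y^6)·(y^2 + y^3 + y^5 + y^6); the count is [y^10].
(1 + y^2 + y^4 + y^6 + y^8) has coefficients 1,0,1,0,1,0,1,0,1 for degrees 0…8.
(y + y^3 + y^6) has coefficients 0,1,0,1,0,0,1,0,0,0,0 for degrees 0…10.
Finally multiplying by (y^2 + y^3 + y^5 + y^6), the product of all factors after the first has coefficients 0,0,0,1,1,1,2,1,2,2,0 for degrees 0…10.
[y^10] = 1·0 + 1·2 + 1·2 + 1·1 + 1·0 = 5.

5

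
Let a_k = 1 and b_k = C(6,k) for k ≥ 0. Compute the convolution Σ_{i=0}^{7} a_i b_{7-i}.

Write out a_i and b_{7-i} for i = 0,…,7 and sum the products.
Σ = 1·0 + 1·1 + 1·6 + 1·15 + 1·20 + 1·15 + 1·6 + 1·1 = 64.

64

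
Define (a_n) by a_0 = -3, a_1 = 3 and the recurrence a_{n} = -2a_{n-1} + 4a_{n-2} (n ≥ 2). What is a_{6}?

-1728

The ordinary generating function has denominator 1 + 2x - 4x^2.
Iterating the recurrence: a_0,…,a_{6} = -3, 3, -18, 48, -168, 528, -1728.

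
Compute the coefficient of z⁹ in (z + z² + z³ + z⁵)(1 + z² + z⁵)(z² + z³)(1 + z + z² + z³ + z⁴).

15

(z + z² + z³ + z⁵) has coefficients 0,1,1,1,0,1 for degrees 0…5.
(1 + z² + z⁵) has coefficients 1,0,1,0,0,1,0,0,0,0 for degrees 0…9.
Multiplying by (z² + z³) gives running coefficients 0,0,1,1,1,1,0,1,1,0 for degrees 0…9.
Finally multiplying by (1 + z + z² + z³ + z⁴), the product of all factors after the first has coefficients 0,0,1,2,3,4,4,4,4,3 for degrees 0…9.
[z⁹] = 1·4 + 1·4 + 1·4 + 1·3 = 15.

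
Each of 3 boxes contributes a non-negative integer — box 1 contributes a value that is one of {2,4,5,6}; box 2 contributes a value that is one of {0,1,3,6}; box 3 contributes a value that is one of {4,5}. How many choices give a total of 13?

The generating function for the choices is (y^2 + y^4 + y^5 + y^6)·(1 + y + y^3 + y^6)·(y^4 + y^5); the count is [y^13].
(y^2 + y^4 + y^5 + y^6) has coefficients 0,0,1,0,1,1,1 for degrees 0…6.
(1 + y + y^3 + y^6) has coefficients 1,1,0,1,0,0,1,0,0,0,0,0,0,0 for degrees 0…13.
Finally multiplying by (y^4 + y^5), the product of all factors after the first has coefficients 0,0,0,0,1,2,1,1,1,0,1,1,0,0 for degrees 0…13.
[y^13] = 1·1 + 1·0 + 1·1 + 1·1 = 3.

3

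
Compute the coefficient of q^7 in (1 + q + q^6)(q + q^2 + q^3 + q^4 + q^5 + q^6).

(1 + q + q^6) has coefficients 1,1,0,0,0,0,1 for degrees 0…6.
(q + q^2 + q^3 + q^4 + q^5 + q^6) has coefficients 0,1,1,1,1,1,1,0 for degrees 0…7.
[q^7] = 1·0 + 1·1 + 1·1 = 2.

2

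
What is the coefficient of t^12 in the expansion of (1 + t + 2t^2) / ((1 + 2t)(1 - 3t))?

The denominator gives the recurrence a_n = a_(n−1) + 6a_(n−2) for n ≥ 3; the numerator fixes a_0 = 1, a_1 = 2, a_2 = 10.
Iterating: 1, 2, 10, 22, 82, 214, 706, 1990, 6226, 18166, 55522, 164518, 497650, so a_12 = 497650.

497650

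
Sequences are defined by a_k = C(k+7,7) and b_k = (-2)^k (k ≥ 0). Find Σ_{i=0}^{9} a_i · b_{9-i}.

The convolution is the x^9 coefficient of A(x)B(x).
Σ = 1·(-512) + 8·256 + 36·(-128) + 120·64 + 330·(-32) + 792·16 + 1716·(-8) + 3432·4 + 6435·(-2) + 11440·1 = 5290.

5290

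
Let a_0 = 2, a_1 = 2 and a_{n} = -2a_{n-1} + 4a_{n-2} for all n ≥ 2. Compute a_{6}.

The ordinary generating function has denominator 1 + 2t - 4t^2.
Iterating the recurrence: a_0,…,a_{6} = 2, 2, 4, 0, 16, -32, 128.

128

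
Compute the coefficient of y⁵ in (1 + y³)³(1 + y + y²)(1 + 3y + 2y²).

(1 + y³)³ has coefficients 1,0,0,3,0,0 for degrees 0…5.
(1 + y + y²) has coefficients 1,1,1,0,0,0 for degrees 0…5.
Finally multiplying by (1 + 3y + 2y²), the product of all factors after the first has coefficients 1,4,6,5,2,0 for degrees 0…5.
[y⁵] = 1·0 + 3·6 = 18.

18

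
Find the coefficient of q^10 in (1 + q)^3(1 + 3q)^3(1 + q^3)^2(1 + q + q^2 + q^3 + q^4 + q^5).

1510

(1 + q)^3 has coefficients 1,3,3,1 for degrees 0…3.
(1 + 3q)^3 has coefficients 1,9,27,27,0,0,0,0,0,0,0 for degrees 0…10.
Multiplying by (1 + q^3)^2 gives running coefficients 1,9,27,29,18,54,55,9,27,27,0 for degrees 0…10.
Finally multiplying by (1 + q + q^2 + q^3 + q^4 + q^5), the product of all factors after the first has coefficients 1,10,37,66,84,138,192,192,192,190,172 for degrees 0…10.
[q^10] = 1·172 + 3·190 + 3·192 + 1·192 = 1510.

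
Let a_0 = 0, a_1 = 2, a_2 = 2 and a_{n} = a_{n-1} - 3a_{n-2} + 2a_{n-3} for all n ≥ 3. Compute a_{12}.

-540

The ordinary generating function has denominator 1 - x + 3x^2 - 2x^3.
Iterating the recurrence: a_0,…,a_{12} = 0, 2, 2, -4, -6, 10, 20, -22, -62, 44, 186, -70, -540.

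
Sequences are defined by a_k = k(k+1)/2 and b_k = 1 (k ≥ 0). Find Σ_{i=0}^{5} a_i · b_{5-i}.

35

This is [x^5] in the product of the two ordinary generating functions.
Σ = 0·1 + 1·1 + 3·1 + 6·1 + 10·1 + 15·1 = 35.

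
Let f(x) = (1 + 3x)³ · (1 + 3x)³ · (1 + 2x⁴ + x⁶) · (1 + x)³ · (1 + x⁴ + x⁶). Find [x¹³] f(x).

34476

(1 + 3x)³ has coefficients 1,9,27,27 for degrees 0…3.
(1 + 3x)³ has coefficients 1,9,27,27,0,0,0,0,0,0,0,0,0,0 for degrees 0…13.
Multiplying by (1 + 2x⁴ + x⁶) gives running coefficients 1,9,27,27,2,18,55,63,27,27,0,0,0,0 for degrees 0…13.
Multiplying by (1 + x)³ gives running coefficients 1,12,57,136,173,132,142,284,399,352,225,108,27,0 for degrees 0…13.
Finally multiplying by (1 + x⁴ + x⁶), the product of all factors after the first has coefficients 1,12,57,136,174,144,200,432,629,620,540,524,568,636 for degrees 0…13.
[x¹³] = 1·636 + 9·568 + 27·524 + 27·540 = 34476.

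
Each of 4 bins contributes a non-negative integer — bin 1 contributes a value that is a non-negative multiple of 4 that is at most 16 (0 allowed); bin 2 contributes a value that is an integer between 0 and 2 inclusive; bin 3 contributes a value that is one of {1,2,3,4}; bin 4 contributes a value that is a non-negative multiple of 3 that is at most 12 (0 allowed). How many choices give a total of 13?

The generating function for the choices is (1 + x^4 + x^8 + x^12 + x^16)·(1 + x + x^2)·(x + x^2 + x^3 + x^4)·(1 + x^3 + x^6 + x^9 + x^12); the count is [x^13].
(1 + x^4 + x^8 + x^12 + x^16) has coefficients 1,0,0,0,1,0,0,0,1,0,0,0,1,0 for degrees 0…13.
(1 + x + x^2) has coefficients 1,1,1,0,0,0,0,0,0,0,0,0,0,0 for degrees 0…13.
Multiplying by (x + x^2 + x^3 + x^4) gives running coefficients 0,1,2,3,3,2,1,0,0,0,0,0,0,0 for degrees 0…13.
Finally multiplying by (1 + x^3 + x^6 + x^9 + x^12), the product of all factors after the first has coefficients 0,1,2,3,4,4,4,4,4,4,4,4,4,4 for degrees 0…13.
[x^13] = 1·4 + 1·4 + 1·4 + 1·1 = 13.

13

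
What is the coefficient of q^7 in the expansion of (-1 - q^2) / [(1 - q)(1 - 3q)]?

-3644

The denominator gives the recurrence a_n = 4a_(n−1) − 3a_(n−2) for n ≥ 3; the numerator fixes a_0 = -1, a_1 = -4, a_2 = -14.
Iterating: -1, -4, -14, -44, -134, -404, -1214, -3644, so a_7 = -3644.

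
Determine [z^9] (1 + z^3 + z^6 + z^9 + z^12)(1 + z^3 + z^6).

3

(1 + z^3 + z^6 + z^9 + z^12) has coefficients 1,0,0,1,0,0,1,0,0,1 for degrees 0…9.
(1 + z^3 + z^6) has coefficients 1,0,0,1,0,0,1,0,0,0 for degrees 0…9.
[z^9] = 1·0 + 1·1 + 1·1 + 1·1 = 3.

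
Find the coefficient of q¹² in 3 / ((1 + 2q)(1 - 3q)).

The denominator gives the recurrence a_n = a_(n−1) + 6a_(n−2) for n ≥ 2; the numerator fixes a_0 = 3, a_1 = 3.
Iterating: 3, 3, 21, 39, 165, 399, 1389, 3783, 12117, 34815, 107517, 316407, 961509, so a_12 = 961509.

961509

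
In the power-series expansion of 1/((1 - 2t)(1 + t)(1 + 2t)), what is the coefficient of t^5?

Partial fractions give a closed form: a_n = (1/3)·2^n + (-1/3)·(-1)^n + (1)·(-2)^n.
At n = 5: a_5 = -21.

-21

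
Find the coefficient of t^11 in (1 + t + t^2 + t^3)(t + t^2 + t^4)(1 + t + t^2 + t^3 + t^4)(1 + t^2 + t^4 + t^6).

(1 + t + t^2 + t^3) has coefficients 1,1,1,1 for degrees 0…3.
(t + t^2 + t^4) has coefficients 0,1,1,0,1,0,0,0,0,0,0,0 for degrees 0…11.
Multiplying by (1 + t + t^2 + t^3 + t^4) gives running coefficients 0,1,2,2,3,3,2,1,1,0,0,0 for degrees 0…11.
Finally multiplying by (1 + t^2 + t^4 + t^6), the product of all factors after the first has coefficients 0,1,2,3,5,6,7,7,8,6,6,4 for degrees 0…11.
[t^11] = 1·4 + 1·6 + 1·6 + 1·8 = 24.

24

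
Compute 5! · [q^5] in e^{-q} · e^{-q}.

-32

The EGF product rule gives c_5 = Σ_{k_1+k_2=5} C(5; k_1,k_2) · ∏ g_i(k_i), where e^{-q} gives (-1)^k; e^{-q} gives (-1)^k.
g_1(k) for k = 0…5: 1, -1, 1, -1, 1, -1.
g_2(k) for k = 0…5: 1, -1, 1, -1, 1, -1.
c_5 = Σ_k C(5,k)·g_1(k)·g_2(5−k) = 1·1·(-1) + 5·(-1)·1 + 10·1·(-1) + 10·(-1)·1 + 5·1·(-1) + 1·(-1)·1 = −1 − 5 − 10 − 10 − 5 − 1 = -32.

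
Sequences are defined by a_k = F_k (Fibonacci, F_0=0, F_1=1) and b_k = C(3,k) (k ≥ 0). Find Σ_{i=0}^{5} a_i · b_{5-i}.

The convolution is the t^5 coefficient of A(t)B(t).
Σ = 0·0 + 1·0 + 1·1 + 2·3 + 3·3 + 5·1 = 21.

21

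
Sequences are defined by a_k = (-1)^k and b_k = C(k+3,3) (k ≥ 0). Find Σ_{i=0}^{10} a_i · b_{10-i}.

The convolution is the x^10 coefficient of A(x)B(x).
Σ = 1·286 − 1·220 + 1·165 − 1·120 + 1·84 − 1·56 + 1·35 − 1·20 + 1·10 − 1·4 + 1·1 = 161.

161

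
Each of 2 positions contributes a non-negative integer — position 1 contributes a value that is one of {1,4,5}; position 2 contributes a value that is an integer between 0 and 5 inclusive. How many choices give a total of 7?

The generating function for the choices is (x + x⁴ + x⁵)·(1 + x + x² + x³ + x⁴ + x⁵); the count is [x⁷].
(x + x⁴ + x⁵) has coefficients 0,1,0,0,1,1 for degrees 0…5.
(1 + x + x² + x³ + x⁴ + x⁵) has coefficients 1,1,1,1,1,1,0,0 for degrees 0…7.
[x⁷] = 1·0 + 1·1 + 1·1 = 2.

2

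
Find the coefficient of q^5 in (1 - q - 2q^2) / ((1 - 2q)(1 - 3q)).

324

The denominator gives the recurrence a_n = 5a_(n−1) − 6a_(n−2) for n ≥ 3; the numerator fixes a_0 = 1, a_1 = 4, a_2 = 12.
Iterating: 1, 4, 12, 36, 108, 324, so a_5 = 324.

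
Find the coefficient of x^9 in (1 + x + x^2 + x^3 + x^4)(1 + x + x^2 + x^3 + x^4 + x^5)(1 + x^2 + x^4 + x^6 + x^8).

15

(1 + x + x^2 + x^3 + x^4) has coefficients 1,1,1,1,1 for degrees 0…4.
(1 + x + x^2 + x^3 + x^4 + x^5) has coefficients 1,1,1,1,1,1,0,0,0,0 for degrees 0…9.
Finally multiplying by (1 + x^2 + x^4 + x^6 + x^8), the product of all factors after the first has coefficients 1,1,2,2,3,3,3,3,3,3 for degrees 0…9.
[x^9] = 1·3 + 1·3 + 1·3 + 1·3 + 1·3 = 15.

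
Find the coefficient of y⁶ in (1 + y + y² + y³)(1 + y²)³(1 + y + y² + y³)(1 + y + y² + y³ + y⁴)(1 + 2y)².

(1 + y + y² + y³) has coefficients 1,1,1,1 for degrees 0…3.
(1 + y²)³ has coefficients 1,0,3,0,3,0,1 for degrees 0…6.
Multiplying by (1 + y + y² + y³) gives running coefficients 1,1,4,4,6,6,4 for degrees 0…6.
Multiplying by (1 + y + y² + y³ + y⁴) gives running coefficients 1,2,6,10,16,21,24 for degrees 0…6.
Finally multiplying by (1 + 2y)², the product of all factors after the first has coefficients 1,6,18,42,80,125,172 for degrees 0…6.
[y⁶] = 1·172 + 1·125 + 1·80 + 1·42 = 419.

419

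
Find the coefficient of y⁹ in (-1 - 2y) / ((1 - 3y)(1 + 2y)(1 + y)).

-14762

Partial fractions give a closed form: a_n = (-3/4)·3^n + (-1/4)·(-1)^n.
At n = 9: a_9 = -14762.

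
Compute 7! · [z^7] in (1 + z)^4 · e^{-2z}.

320

The EGF product rule gives c_7 = Σ_{k_1+k_2=7} C(7; k_1,k_2) · ∏ g_i(k_i), where (1+z)^4 gives the falling factorial (4)_k; e^{-2z} gives (-2)^k.
g_1(k) for k = 0…7: 1, 4, 12, 24, 24, 0, 0, 0.
g_2(k) for k = 0…7: 1, -2, 4, -8, 16, -32, 64, -128.
c_7 = Σ_k C(7,k)·g_1(k)·g_2(7−k) = 1·1·(-128) + 7·4·64 + 21·12·(-32) + 35·24·16 + 35·24·(-8) = −128 + 1792 − 8064 + 13440 − 6720 = 320.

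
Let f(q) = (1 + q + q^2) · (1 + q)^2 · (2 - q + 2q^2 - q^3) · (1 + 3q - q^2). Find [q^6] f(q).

-2

(1 + q + q^2) has coefficients 1,1,1 for degrees 0…2.
(1 + q)^2 has coefficients 1,2,1,0,0,0,0 for degrees 0…6.
Multiplying by (2 - q + 2q^2 - q^3) gives running coefficients 2,3,2,2,0,-1,0 for degrees 0…6.
Finally multiplying by (1 + 3q - q^2), the product of all factors after the first has coefficients 2,9,9,5,4,-3,-3 for degrees 0…6.
[q^6] = 1·(-3) + 1·(-3) + 1·4 = -2.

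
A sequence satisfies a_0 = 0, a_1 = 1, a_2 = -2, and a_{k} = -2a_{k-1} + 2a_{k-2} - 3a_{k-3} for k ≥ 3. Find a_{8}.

The ordinary generating function has denominator 1 + 2q - 2q^2 + 3q^3.
Iterating the recurrence: a_0,…,a_{8} = 0, 1, -2, 6, -19, 56, -168, 505, -1514.

-1514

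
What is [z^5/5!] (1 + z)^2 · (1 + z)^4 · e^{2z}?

The EGF product rule gives c_5 = Σ_{k_1+k_2+k_3=5} C(5; k_1,k_2,k_3) · ∏ g_i(k_i), where (1+z)^2 gives the falling factorial (2)_k; (1+z)^4 gives the falling factorial (4)_k; e^{2z} gives (2)^k.
g_1(k) for k = 0…5: 1, 2, 2, 0, 0, 0.
g_2(k) for k = 0…5: 1, 4, 12, 24, 24, 0.
g_3(k) for k = 0…5: 1, 2, 4, 8, 16, 32.
First combine the last two factors: h(k) = Σ_j C(k,j)·g_2(j)·g_3(k−j) for k = 0…5: 1, 6, 32, 152, 648, 2512.
c_5 = Σ_k C(5,k)·g_1(k)·h(5−k) = 1·1·2512 + 5·2·648 + 10·2·152 = 2512 + 6480 + 3040 = 12032.

12032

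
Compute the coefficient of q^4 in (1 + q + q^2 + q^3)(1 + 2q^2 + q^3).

3

(1 + q + q^2 + q^3) has coefficients 1,1,1,1 for degrees 0…3.
(1 + 2q^2 + q^3) has coefficients 1,0,2,1,0 for degrees 0…4.
[q^4] = 1·0 + 1·1 + 1·2 + 1·0 = 3.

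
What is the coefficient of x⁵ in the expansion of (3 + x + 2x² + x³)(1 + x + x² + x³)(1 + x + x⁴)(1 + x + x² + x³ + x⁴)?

55

(3 + x + 2x² + x³) has coefficients 3,1,2,1 for degrees 0…3.
(1 + x + x² + x³) has coefficients 1,1,1,1,0,0 for degrees 0…5.
Multiplying by (1 + x + x⁴) gives running coefficients 1,2,2,2,2,1 for degrees 0…5.
Finally multiplying by (1 + x + x² + x³ + x⁴), the product of all factors after the first has coefficients 1,3,5,7,9,9 for degrees 0…5.
[x⁵] = 3·9 + 1·9 + 2·7 + 1·5 = 55.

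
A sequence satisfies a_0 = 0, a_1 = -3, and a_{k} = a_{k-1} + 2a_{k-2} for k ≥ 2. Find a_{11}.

-2049

The ordinary generating function has denominator 1 - x - 2x^2.
Iterating the recurrence: a_0,…,a_{11} = 0, -3, -3, -9, -15, -33, -63, -129, -255, -513, -1023, -2049.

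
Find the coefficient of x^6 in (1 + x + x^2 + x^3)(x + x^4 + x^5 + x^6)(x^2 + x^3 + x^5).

4

(1 + x + x^2 + x^3) has coefficients 1,1,1,1 for degrees 0…3.
(x + x^4 + x^5 + x^6) has coefficients 0,1,0,0,1,1,1 for degrees 0…6.
Finally multiplying by (x^2 + x^3 + x^5), the product of all factors after the first has coefficients 0,0,0,1,1,0,2 for degrees 0…6.
[x^6] = 1·2 + 1·0 + 1·1 + 1·1 = 4.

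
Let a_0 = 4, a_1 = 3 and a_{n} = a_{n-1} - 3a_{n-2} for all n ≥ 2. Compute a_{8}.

-261

The ordinary generating function has denominator 1 - z + 3z^2.
Iterating the recurrence: a_0,…,a_{8} = 4, 3, -9, -18, 9, 63, 36, -153, -261.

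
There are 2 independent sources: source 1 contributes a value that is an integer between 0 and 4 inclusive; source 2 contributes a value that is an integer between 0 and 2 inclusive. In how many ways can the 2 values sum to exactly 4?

3

The generating function for the choices is (1 + y + y² + y³ + y⁴)·(1 + y + y²); the count is [y⁴].
(1 + y + y² + y³ + y⁴) has coefficients 1,1,1,1,1 for degrees 0…4.
(1 + y + y²) has coefficients 1,1,1,0,0 for degrees 0…4.
[y⁴] = 1·0 + 1·0 + 1·1 + 1·1 + 1·1 = 3.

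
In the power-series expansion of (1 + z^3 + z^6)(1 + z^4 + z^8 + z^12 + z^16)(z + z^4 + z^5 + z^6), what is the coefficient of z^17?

3

(1 + z^3 + z^6) has coefficients 1,0,0,1,0,0,1 for degrees 0…6.
(1 + z^4 + z^8 + z^12 + z^16) has coefficients 1,0,0,0,1,0,0,0,1,0,0,0,1,0,0,0,1,0 for degrees 0…17.
Finally multiplying by (z + z^4 + z^5 + z^6), the product of all factors after the first has coefficients 0,1,0,0,1,2,1,0,1,2,1,0,1,2,1,0,1,2 for degrees 0…17.
[z^17] = 1·2 + 1·1 + 1·0 = 3.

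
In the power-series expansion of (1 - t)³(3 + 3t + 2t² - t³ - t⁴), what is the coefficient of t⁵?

-2

(1 - t)³ has coefficients 1,-3,3,-1 for degrees 0…3.
(3 + 3t + 2t² - t³ - t⁴) has coefficients 3,3,2,-1,-1,0 for degrees 0…5.
[t⁵] = 1·0 − 3·(-1) + 3·(-1) − 1·2 = -2.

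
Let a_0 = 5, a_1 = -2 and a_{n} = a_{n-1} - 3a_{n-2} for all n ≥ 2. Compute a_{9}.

The ordinary generating function has denominator 1 - t + 3t^2.
Iterating the recurrence: a_0,…,a_{9} = 5, -2, -17, -11, 40, 73, -47, -266, -125, 673.

673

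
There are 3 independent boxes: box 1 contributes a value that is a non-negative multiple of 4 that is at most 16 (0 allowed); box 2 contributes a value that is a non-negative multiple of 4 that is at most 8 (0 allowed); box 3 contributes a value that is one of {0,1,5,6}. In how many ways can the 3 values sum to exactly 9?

5

The generating function for the choices is (1 + y^4 + y^8 + y^12 + y^16)·(1 + y^4 + y^8)·(1 + y + y^5 + y^6); the count is [y^9].
(1 + y^4 + y^8 + y^12 + y^16) has coefficients 1,0,0,0,1,0,0,0,1,0 for degrees 0…9.
(1 + y^4 + y^8) has coefficients 1,0,0,0,1,0,0,0,1,0 for degrees 0…9.
Finally multiplying by (1 + y + y^5 + y^6), the product of all factors after the first has coefficients 1,1,0,0,1,2,1,0,1,2 for degrees 0…9.
[y^9] = 1·2 + 1·2 + 1·1 = 5.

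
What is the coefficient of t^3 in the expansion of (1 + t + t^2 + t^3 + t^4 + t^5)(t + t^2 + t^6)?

(1 + t + t^2 + t^3 + t^4 + t^5) has coefficients 1,1,1,1 for degrees 0…3.
(t + t^2 + t^6) has coefficients 0,1,1,0 for degrees 0…3.
[t^3] = 1·0 + 1·1 + 1·1 + 1·0 = 2.

2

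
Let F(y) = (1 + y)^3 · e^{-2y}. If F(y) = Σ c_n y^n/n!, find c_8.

The EGF product rule gives c_8 = Σ_{k_1+k_2=8} C(8; k_1,k_2) · ∏ g_i(k_i), where (1+y)^3 gives the falling factorial (3)_k; e^{-2y} gives (-2)^k.
g_1(k) for k = 0…8: 1, 3, 6, 6, 0, 0, 0, 0, 0.
g_2(k) for k = 0…8: 1, -2, 4, -8, 16, -32, 64, -128, 256.
c_8 = Σ_k C(8,k)·g_1(k)·g_2(8−k) = 1·1·256 + 8·3·(-128) + 28·6·64 + 56·6·(-32) = 256 − 3072 + 10752 − 10752 = -2816.

-2816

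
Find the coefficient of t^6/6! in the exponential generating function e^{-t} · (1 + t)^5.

The EGF product rule gives c_6 = Σ_{k_1+k_2=6} C(6; k_1,k_2) · ∏ g_i(k_i), where e^{-t} gives (-1)^k; (1+t)^5 gives the falling factorial (5)_k.
g_1(k) for k = 0…6: 1, -1, 1, -1, 1, -1, 1.
g_2(k) for k = 0…6: 1, 5, 20, 60, 120, 120, 0.
c_6 = Σ_k C(6,k)·g_1(k)·g_2(6−k) = 6·(-1)·120 + 15·1·120 + 20·(-1)·60 + 15·1·20 + 6·(-1)·5 + 1·1·1 = −720 + 1800 − 1200 + 300 − 30 + 1 = 151.

151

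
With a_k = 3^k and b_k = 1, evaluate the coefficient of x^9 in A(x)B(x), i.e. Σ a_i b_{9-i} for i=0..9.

29524

The convolution is the t^9 coefficient of A(t)B(t).
Σ = 1·1 + 3·1 + 9·1 + 27·1 + 81·1 + 243·1 + 729·1 + 2187·1 + 6561·1 + 19683·1 = 29524.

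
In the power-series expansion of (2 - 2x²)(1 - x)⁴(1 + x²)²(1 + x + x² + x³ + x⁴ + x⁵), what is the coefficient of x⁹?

10

(2 - 2x²) has coefficients 2,0,-2 for degrees 0…2.
(1 - x)⁴ has coefficients 1,-4,6,-4,1,0,0,0,0,0 for degrees 0…9.
Multiplying by (1 + x²)² gives running coefficients 1,-4,8,-12,14,-12,8,-4,1,0 for degrees 0…9.
Finally multiplying by (1 + x + x² + x³ + x⁴ + x⁵), the product of all factors after the first has coefficients 1,-3,5,-7,7,-5,2,2,-5,7 for degrees 0…9.
[x⁹] = 2·7 − 2·2 = 10.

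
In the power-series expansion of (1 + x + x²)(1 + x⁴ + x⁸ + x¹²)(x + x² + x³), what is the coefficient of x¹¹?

3

(1 + x + x²) has coefficients 1,1,1 for degrees 0…2.
(1 + x⁴ + x⁸ + x¹²) has coefficients 1,0,0,0,1,0,0,0,1,0,0,0 for degrees 0…11.
Finally multiplying by (x + x² + x³), the product of all factors after the first has coefficients 0,1,1,1,0,1,1,1,0,1,1,1 for degrees 0…11.
[x¹¹] = 1·1 + 1·1 + 1·1 = 3.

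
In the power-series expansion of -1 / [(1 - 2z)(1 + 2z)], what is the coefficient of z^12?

The denominator gives the recurrence a_n = 4a_(n−2) for n ≥ 2; the numerator fixes a_0 = -1, a_1 = 0.
Iterating: -1, 0, -4, 0, -16, 0, -64, 0, -256, 0, -1024, 0, -4096, so a_12 = -4096.

-4096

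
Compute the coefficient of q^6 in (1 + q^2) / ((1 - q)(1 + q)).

2

The denominator gives the recurrence a_n = a_(n−2) for n ≥ 3; the numerator fixes a_0 = 1, a_1 = 0, a_2 = 2.
Iterating: 1, 0, 2, 0, 2, 0, 2, so a_6 = 2.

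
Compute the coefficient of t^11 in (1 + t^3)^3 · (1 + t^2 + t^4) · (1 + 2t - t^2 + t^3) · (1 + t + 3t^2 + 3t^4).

(1 + t^3)^3 has coefficients 1,0,0,3,0,0,3,0,0,1 for degrees 0…9.
(1 + t^2 + t^4) has coefficients 1,0,1,0,1,0,0,0,0,0,0,0 for degrees 0…11.
Multiplying by (1 + 2t - t^2 + t^3) gives running coefficients 1,2,0,3,0,3,-1,1,0,0,0,0 for degrees 0…11.
Finally multiplying by (1 + t + 3t^2 + 3t^4), the product of all factors after the first has coefficients 1,3,5,9,6,18,2,18,-2,12,-3,3 for degrees 0…11.
[t^11] = 1·3 + 3·(-2) + 3·18 + 1·5 = 56.

56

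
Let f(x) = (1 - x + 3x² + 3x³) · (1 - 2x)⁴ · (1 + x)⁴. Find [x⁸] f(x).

(1 - x + 3x² + 3x³) has coefficients 1,-1,3,3 for degrees 0…3.
(1 - 2x)⁴ has coefficients 1,-8,24,-32,16,0,0,0,0 for degrees 0…8.
Finally multiplying by (1 + x)⁴, the product of all factors after the first has coefficients 1,-4,-2,20,1,-40,-8,32,16 for degrees 0…8.
[x⁸] = 1·16 − 1·32 + 3·(-8) + 3·(-40) = -160.

-160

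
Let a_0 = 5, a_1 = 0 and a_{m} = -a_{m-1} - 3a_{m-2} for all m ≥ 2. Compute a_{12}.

-3795

The ordinary generating function has denominator 1 + q + 3q^2.
Iterating the recurrence: a_0,…,a_{12} = 5, 0, -15, 15, 30, -75, -15, 240, -195, -525, 1110, 465, -3795.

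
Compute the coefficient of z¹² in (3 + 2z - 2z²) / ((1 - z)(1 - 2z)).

28669

The denominator gives the recurrence a_n = 3a_(n−1) − 2a_(n−2) for n ≥ 3; the numerator fixes a_0 = 3, a_1 = 11, a_2 = 25.
Iterating: 3, 11, 25, 53, 109, 221, 445, 893, 1789, 3581, 7165, 14333, 28669, so a_12 = 28669.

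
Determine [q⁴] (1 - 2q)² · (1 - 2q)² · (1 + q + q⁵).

(1 - 2q)² has coefficients 1,-4,4 for degrees 0…2.
(1 - 2q)² has coefficients 1,-4,4,0,0 for degrees 0…4.
Finally multiplying by (1 + q + q⁵), the product of all factors after the first has coefficients 1,-3,0,4,0 for degrees 0…4.
[q⁴] = 1·0 − 4·4 + 4·0 = -16.

-16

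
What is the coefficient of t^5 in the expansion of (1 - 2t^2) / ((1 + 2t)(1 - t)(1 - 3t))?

166

The denominator gives the recurrence a_n = 2a_(n−1) + 5a_(n−2) − 6a_(n−3) for n ≥ 3; the numerator fixes a_0 = 1, a_1 = 2, a_2 = 7.
Iterating: 1, 2, 7, 18, 59, 166, so a_5 = 166.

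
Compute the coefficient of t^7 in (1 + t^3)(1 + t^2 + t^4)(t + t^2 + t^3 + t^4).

(1 + t^3) has coefficients 1,0,0,1 for degrees 0…3.
(1 + t^2 + t^4) has coefficients 1,0,1,0,1,0,0,0 for degrees 0…7.
Finally multiplying by (t + t^2 + t^3 + t^4), the product of all factors after the first has coefficients 0,1,1,2,2,2,2,1 for degrees 0…7.
[t^7] = 1·1 + 1·2 = 3.

3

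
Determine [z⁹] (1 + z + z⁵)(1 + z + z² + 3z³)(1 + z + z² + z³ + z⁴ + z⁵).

9

(1 + z + z⁵) has coefficients 1,1,0,0,0,1 for degrees 0…5.
(1 + z + z² + 3z³) has coefficients 1,1,1,3,0,0,0,0,0,0 for degrees 0…9.
Finally multiplying by (1 + z + z² + z³ + z⁴ + z⁵), the product of all factors after the first has coefficients 1,2,3,6,6,6,5,4,3,0 for degrees 0…9.
[z⁹] = 1·0 + 1·3 + 1·6 = 9.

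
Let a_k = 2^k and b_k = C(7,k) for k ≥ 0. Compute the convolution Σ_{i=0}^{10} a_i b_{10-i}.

17496

This is [x^10] in the product of the two ordinary generating functions.
Σ = 1·0 + 2·0 + 4·0 + 8·1 + 16·7 + 32·21 + 64·35 + 128·35 + 256·21 + 512·7 + 1024·1 = 17496.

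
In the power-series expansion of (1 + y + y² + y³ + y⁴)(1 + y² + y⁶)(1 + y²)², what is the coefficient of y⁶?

8

(1 + y + y² + y³ + y⁴) has coefficients 1,1,1,1,1 for degrees 0…4.
(1 + y² + y⁶) has coefficients 1,0,1,0,0,0,1 for degrees 0…6.
Finally multiplying by (1 + y²)², the product of all factors after the first has coefficients 1,0,3,0,3,0,2 for degrees 0…6.
[y⁶] = 1·2 + 1·0 + 1·3 + 1·0 + 1·3 = 8.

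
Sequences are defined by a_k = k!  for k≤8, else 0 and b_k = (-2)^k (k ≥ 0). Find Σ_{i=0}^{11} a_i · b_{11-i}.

-260864

This is [x^11] in the product of the two ordinary generating functions.
Σ = 1·(-2048) + 1·1024 + 2·(-512) + 6·256 + 24·(-128) + 120·64 + 720·(-32) + 5040·16 + 40320·(-8) + 0·4 + 0·(-2) + 0·1 = -260864.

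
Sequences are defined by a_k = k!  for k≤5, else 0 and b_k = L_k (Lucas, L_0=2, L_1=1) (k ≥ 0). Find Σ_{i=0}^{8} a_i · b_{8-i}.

This is [x^8] in the product of the two ordinary generating functions.
Σ = 1·47 + 1·29 + 2·18 + 6·11 + 24·7 + 120·4 + 0·3 + 0·1 + 0·2 = 826.

826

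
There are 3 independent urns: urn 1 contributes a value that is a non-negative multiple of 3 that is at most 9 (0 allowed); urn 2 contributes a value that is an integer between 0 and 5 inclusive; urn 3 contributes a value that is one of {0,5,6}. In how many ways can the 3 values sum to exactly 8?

5

The generating function for the choices is (1 + x^3 + x^6 + x^9)·(1 + x + x^2 + x^3 + x^4 + x^5)·(1 + x^5 + x^6); the count is [x^8].
(1 + x^3 + x^6 + x^9) has coefficients 1,0,0,1,0,0,1,0,0 for degrees 0…8.
(1 + x + x^2 + x^3 + x^4 + x^5) has coefficients 1,1,1,1,1,1,0,0,0 for degrees 0…8.
Finally multiplying by (1 + x^5 + x^6), the product of all factors after the first has coefficients 1,1,1,1,1,2,2,2,2 for degrees 0…8.
[x^8] = 1·2 + 1·2 + 1·1 = 5.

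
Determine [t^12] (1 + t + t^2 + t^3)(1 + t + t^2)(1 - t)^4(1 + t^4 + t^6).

(1 + t + t^2 + t^3) has coefficients 1,1,1,1 for degrees 0…3.
(1 + t + t^2) has coefficients 1,1,1,0,0,0,0,0,0,0,0,0,0 for degrees 0…12.
Multiplying by (1 - t)^4 gives running coefficients 1,-3,3,-2,3,-3,1,0,0,0,0,0,0 for degrees 0…12.
Finally multiplying by (1 + t^4 + t^6), the product of all factors after the first has coefficients 1,-3,3,-2,4,-6,5,-5,6,-5,4,-3,1 for degrees 0…12.
[t^12] = 1·1 + 1·(-3) + 1·4 + 1·(-5) = -3.

-3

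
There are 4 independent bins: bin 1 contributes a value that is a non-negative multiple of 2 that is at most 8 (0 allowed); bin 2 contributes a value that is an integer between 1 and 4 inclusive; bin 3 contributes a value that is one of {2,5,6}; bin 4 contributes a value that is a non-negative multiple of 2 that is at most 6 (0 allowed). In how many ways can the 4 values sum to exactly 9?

The generating function for the choices is (1 + y² + y⁴ + y⁶ + y⁸)·(y + y² + y³ + y⁴)·(y² + y⁵ + y⁶)·(1 + y² + y⁴ + y⁶); the count is [y⁹].
(1 + y² + y⁴ + y⁶ + y⁸) has coefficients 1,0,1,0,1,0,1,0,1 for degrees 0…8.
(y + y² + y³ + y⁴) has coefficients 0,1,1,1,1,0,0,0,0,0 for degrees 0…9.
Multiplying by (y² + y⁵ + y⁶) gives running coefficients 0,0,0,1,1,1,2,2,2,2 for degrees 0…9.
Finally multiplying by (1 + y² + y⁴ + y⁶), the product of all factors after the first has coefficients 0,0,0,1,1,2,3,4,5,6 for degrees 0…9.
[y⁹] = 1·6 + 1·4 + 1·2 + 1·1 + 1·0 = 13.

13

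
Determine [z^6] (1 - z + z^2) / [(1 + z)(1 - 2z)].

The denominator gives the recurrence a_n = a_(n−1) + 2a_(n−2) for n ≥ 3; the numerator fixes a_0 = 1, a_1 = 0, a_2 = 3.
Iterating: 1, 0, 3, 3, 9, 15, 33, so a_6 = 33.

33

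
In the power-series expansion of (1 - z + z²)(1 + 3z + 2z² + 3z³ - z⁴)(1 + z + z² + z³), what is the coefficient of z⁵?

6

(1 - z + z²) has coefficients 1,-1,1 for degrees 0…2.
(1 + 3z + 2z² + 3z³ - z⁴) has coefficients 1,3,2,3,-1,0 for degrees 0…5.
Finally multiplying by (1 + z + z² + z³), the product of all factors after the first has coefficients 1,4,6,9,7,4 for degrees 0…5.
[z⁵] = 1·4 − 1·7 + 1·9 = 6.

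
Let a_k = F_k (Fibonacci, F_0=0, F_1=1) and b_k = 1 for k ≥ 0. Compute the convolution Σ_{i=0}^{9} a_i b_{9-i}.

88

The convolution is the x^9 coefficient of A(x)B(x).
Σ = 0·1 + 1·1 + 1·1 + 2·1 + 3·1 + 5·1 + 8·1 + 13·1 + 21·1 + 34·1 = 88.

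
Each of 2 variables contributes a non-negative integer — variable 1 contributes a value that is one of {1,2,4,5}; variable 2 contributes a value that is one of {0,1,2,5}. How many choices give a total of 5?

The generating function for the choices is (y + y^2 + y^4 + y^5)·(1 + y + y^2 + y^5); the count is [y^5].
(y + y^2 + y^4 + y^5) has coefficients 0,1,1,0,1,1 for degrees 0…5.
(1 + y + y^2 + y^5) has coefficients 1,1,1,0,0,1 for degrees 0…5.
[y^5] = 1·0 + 1·0 + 1·1 + 1·1 = 2.

2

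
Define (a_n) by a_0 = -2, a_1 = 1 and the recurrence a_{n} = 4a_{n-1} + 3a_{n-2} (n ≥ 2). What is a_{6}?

The ordinary generating function has denominator 1 - 4t - 3t^2.
Iterating the recurrence: a_0,…,a_{6} = -2, 1, -2, -5, -26, -119, -554.

-554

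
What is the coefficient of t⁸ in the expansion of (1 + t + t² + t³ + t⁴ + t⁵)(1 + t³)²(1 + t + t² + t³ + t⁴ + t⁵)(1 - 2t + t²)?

0

(1 + t + t² + t³ + t⁴ + t⁵) has coefficients 1,1,1,1,1,1 for degrees 0…5.
(1 + t³)² has coefficients 1,0,0,2,0,0,1,0,0 for degrees 0…8.
Multiplying by (1 + t + t² + t³ + t⁴ + t⁵) gives running coefficients 1,1,1,3,3,3,3,3,3 for degrees 0…8.
Finally multiplying by (1 - 2t + t²), the product of all factors after the first has coefficients 1,-1,0,2,-2,0,0,0,0 for degrees 0…8.
[t⁸] = 1·0 + 1·0 + 1·0 + 1·0 + 1·(-2) + 1·2 = 0.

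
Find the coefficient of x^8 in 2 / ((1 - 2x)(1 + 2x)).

512

The denominator gives the recurrence a_n = 4a_(n−2) for n ≥ 2; the numerator fixes a_0 = 2, a_1 = 0.
Iterating: 2, 0, 8, 0, 32, 0, 128, 0, 512, so a_8 = 512.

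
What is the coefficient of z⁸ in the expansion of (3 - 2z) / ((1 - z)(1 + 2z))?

The denominator gives the recurrence a_n = −a_(n−1) + 2a_(n−2) for n ≥ 2; the numerator fixes a_0 = 3, a_1 = -5.
Iterating: 3, -5, 11, -21, 43, -85, 171, -341, 683, so a_8 = 683.

683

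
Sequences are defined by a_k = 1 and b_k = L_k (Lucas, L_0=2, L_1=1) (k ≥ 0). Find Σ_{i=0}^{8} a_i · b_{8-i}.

122

The convolution is the x^8 coefficient of A(x)B(x).
Σ = 1·47 + 1·29 + 1·18 + 1·11 + 1·7 + 1·4 + 1·3 + 1·1 + 1·2 = 122.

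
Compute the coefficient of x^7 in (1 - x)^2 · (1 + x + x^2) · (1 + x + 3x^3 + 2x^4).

1

(1 - x)^2 has coefficients 1,-2,1 for degrees 0…2.
(1 + x + x^2) has coefficients 1,1,1,0,0,0,0,0 for degrees 0…7.
Finally multiplying by (1 + x + 3x^3 + 2x^4), the product of all factors after the first has coefficients 1,2,2,4,5,5,2,0 for degrees 0…7.
[x^7] = 1·0 − 2·2 + 1·5 = 1.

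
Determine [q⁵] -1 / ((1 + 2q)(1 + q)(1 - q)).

42

Partial fractions give a closed form: a_n = (-4/3)·(-2)^n + (1/2)·(-1)^n + (-1/6)·1^n.
At n = 5: a_5 = 42.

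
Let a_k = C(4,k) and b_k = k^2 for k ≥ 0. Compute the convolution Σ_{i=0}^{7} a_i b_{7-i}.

Write out a_i and b_{7-i} for i = 0,…,7 and sum the products.
Σ = 1·49 + 4·36 + 6·25 + 4·16 + 1·9 + 0·4 + 0·1 + 0·0 = 416.

416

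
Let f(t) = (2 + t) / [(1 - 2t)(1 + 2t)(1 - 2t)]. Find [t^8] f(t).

3072

The denominator gives the recurrence a_n = 2a_(n−1) + 4a_(n−2) − 8a_(n−3) for n ≥ 3; the numerator fixes a_0 = 2, a_1 = 5, a_2 = 18.
Iterating: 2, 5, 18, 40, 112, 240, 608, 1280, 3072, so a_8 = 3072.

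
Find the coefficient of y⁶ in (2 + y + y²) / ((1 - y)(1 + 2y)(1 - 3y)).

1633

Partial fractions give a closed form: a_n = (-2/3)·1^n + (7/15)·(-2)^n + (11/5)·3^n.
At n = 6: a_6 = 1633.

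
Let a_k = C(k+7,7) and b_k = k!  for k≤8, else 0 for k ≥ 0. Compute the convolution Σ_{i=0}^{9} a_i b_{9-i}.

This is [x^9] in the product of the two ordinary generating functions.
Σ = 1·0 + 8·40320 + 36·5040 + 120·720 + 330·120 + 792·24 + 1716·6 + 3432·2 + 6435·1 + 11440·1 = 684043.

684043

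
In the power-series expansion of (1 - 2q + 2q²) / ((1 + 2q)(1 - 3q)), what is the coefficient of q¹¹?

The denominator gives the recurrence a_n = a_(n−1) + 6a_(n−2) for n ≥ 3; the numerator fixes a_0 = 1, a_1 = -1, a_2 = 7.
Iterating: 1, -1, 7, 1, 43, 49, 307, 601, 2443, 6049, 20707, 57001, so a_11 = 57001.

57001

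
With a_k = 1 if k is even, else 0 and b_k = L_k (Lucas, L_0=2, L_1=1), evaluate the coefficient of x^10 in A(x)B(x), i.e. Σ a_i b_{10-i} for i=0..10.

200

Write out a_i and b_{10-i} for i = 0,…,10 and sum the products.
Σ = 1·123 + 0·76 + 1·47 + 0·29 + 1·18 + 0·11 + 1·7 + 0·4 + 1·3 + 0·1 + 1·2 = 200.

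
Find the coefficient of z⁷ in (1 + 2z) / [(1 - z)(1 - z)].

The denominator gives the recurrence a_n = 2a_(n−1) − a_(n−2) for n ≥ 2; the numerator fixes a_0 = 1, a_1 = 4.
Iterating: 1, 4, 7, 10, 13, 16, 19, 22, so a_7 = 22.

22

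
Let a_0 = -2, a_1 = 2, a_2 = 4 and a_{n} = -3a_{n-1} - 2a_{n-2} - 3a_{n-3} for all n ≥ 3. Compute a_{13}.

-115378

The ordinary generating function has denominator 1 + 3y + 2y^2 + 3y^3.
Iterating the recurrence: a_0,…,a_{13} = -2, 2, 4, -10, 16, -40, 118, -322, 850, -2260, 6046, -16168, 43192, -115378.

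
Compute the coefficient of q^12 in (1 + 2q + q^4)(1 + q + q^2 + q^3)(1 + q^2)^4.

(1 + 2q + q^4) has coefficients 1,2,0,0,1 for degrees 0…4.
(1 + q + q^2 + q^3) has coefficients 1,1,1,1,0,0,0,0,0,0,0,0,0 for degrees 0…12.
Finally multiplying by (1 + q^2)^4, the product of all factors after the first has coefficients 1,1,5,5,10,10,10,10,5,5,1,1,0 for degrees 0…12.
[q^12] = 1·0 + 2·1 + 1·5 = 7.

7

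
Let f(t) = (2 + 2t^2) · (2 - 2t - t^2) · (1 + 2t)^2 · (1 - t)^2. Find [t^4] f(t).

(2 + 2t^2) has coefficients 2,0,2 for degrees 0…2.
(2 - 2t - t^2) has coefficients 2,-2,-1,0,0 for degrees 0…4.
Multiplying by (1 + 2t)^2 gives running coefficients 2,6,-1,-12,-4 for degrees 0…4.
Finally multiplying by (1 - t)^2, the product of all factors after the first has coefficients 2,2,-11,-4,19 for degrees 0…4.
[t^4] = 2·19 + 2·(-11) = 16.

16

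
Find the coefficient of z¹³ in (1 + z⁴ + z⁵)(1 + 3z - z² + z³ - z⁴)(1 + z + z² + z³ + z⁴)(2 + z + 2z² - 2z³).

-7

(1 + z⁴ + z⁵) has coefficients 1,0,0,0,1,1 for degrees 0…5.
(1 + 3z - z² + z³ - z⁴) has coefficients 1,3,-1,1,-1,0,0,0,0,0,0,0,0,0 for degrees 0…13.
Multiplying by (1 + z + z² + z³ + z⁴) gives running coefficients 1,4,3,4,3,2,-1,0,-1,0,0,0,0,0 for degrees 0…13.
Finally multiplying by (2 + z + 2z² - 2z³), the product of all factors after the first has coefficients 2,9,12,17,8,9,-2,-3,-8,1,-2,2,0,0 for degrees 0…13.
[z¹³] = 1·0 + 1·1 + 1·(-8) = -7.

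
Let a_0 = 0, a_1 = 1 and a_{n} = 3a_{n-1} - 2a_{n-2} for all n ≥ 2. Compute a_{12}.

The ordinary generating function has denominator 1 - 3z + 2z^2.
Iterating the recurrence: a_0,…,a_{12} = 0, 1, 3, 7, 15, 31, 63, 127, 255, 511, 1023, 2047, 4095.

4095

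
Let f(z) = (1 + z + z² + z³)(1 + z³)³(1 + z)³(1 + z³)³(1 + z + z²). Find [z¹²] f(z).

(1 + z + z² + z³) has coefficients 1,1,1,1 for degrees 0…3.
(1 + z³)³ has coefficients 1,0,0,3,0,0,3,0,0,1,0,0,0 for degrees 0…12.
Multiplying by (1 + z)³ gives running coefficients 1,3,3,4,9,9,6,9,9,4,3,3,1 for degrees 0…12.
Multiplying by (1 + z³)³ gives running coefficients 1,3,3,7,18,18,21,45,45,35,60,60,35 for degrees 0…12.
Finally multiplying by (1 + z + z²), the product of all factors after the first has coefficients 1,4,7,13,28,43,57,84,111,125,140,155,155 for degrees 0…12.
[z¹²] = 1·155 + 1·155 + 1·140 + 1·125 = 575.

575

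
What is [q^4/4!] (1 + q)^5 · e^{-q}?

-19

The EGF product rule gives c_4 = Σ_{k_1+k_2=4} C(4; k_1,k_2) · ∏ g_i(k_i), where (1+q)^5 gives the falling factorial (5)_k; e^{-q} gives (-1)^k.
g_1(k) for k = 0…4: 1, 5, 20, 60, 120.
g_2(k) for k = 0…4: 1, -1, 1, -1, 1.
c_4 = Σ_k C(4,k)·g_1(k)·g_2(4−k) = 1·1·1 + 4·5·(-1) + 6·20·1 + 4·60·(-1) + 1·120·1 = 1 − 20 + 120 − 240 + 120 = -19.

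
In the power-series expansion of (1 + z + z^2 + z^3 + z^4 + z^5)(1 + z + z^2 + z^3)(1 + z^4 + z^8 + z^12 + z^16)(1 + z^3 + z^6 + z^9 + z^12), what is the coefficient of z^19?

30

(1 + z + z^2 + z^3 + z^4 + z^5) has coefficients 1,1,1,1,1,1 for degrees 0…5.
(1 + z + z^2 + z^3) has coefficients 1,1,1,1,0,0,0,0,0,0,0,0,0,0,0,0,0,0,0,0 for degrees 0…19.
Multiplying by (1 + z^4 + z^8 + z^12 + z^16) gives running coefficients 1,1,1,1,1,1,1,1,1,1,1,1,1,1,1,1,1,1,1,1 for degrees 0…19.
Finally multiplying by (1 + z^3 + z^6 + z^9 + z^12), the product of all factors after the first has coefficients 1,1,1,2,2,2,3,3,3,4,4,4,5,5,5,5,5,5,5,5 for degrees 0…19.
[z^19] = 1·5 + 1·5 + 1·5 + 1·5 + 1·5 + 1·5 = 30.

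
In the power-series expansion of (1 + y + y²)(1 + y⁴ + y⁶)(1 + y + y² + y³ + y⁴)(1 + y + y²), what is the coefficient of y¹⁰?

15

(1 + y + y²) has coefficients 1,1,1 for degrees 0…2.
(1 + y⁴ + y⁶) has coefficients 1,0,0,0,1,0,1,0,0,0,0 for degrees 0…10.
Multiplying by (1 + y + y² + y³ + y⁴) gives running coefficients 1,1,1,1,2,1,2,2,2,1,1 for degrees 0…10.
Finally multiplying by (1 + y + y²), the product of all factors after the first has coefficients 1,2,3,3,4,4,5,5,6,5,4 for degrees 0…10.
[y¹⁰] = 1·4 + 1·5 + 1·6 = 15.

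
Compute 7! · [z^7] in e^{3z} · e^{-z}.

The EGF product rule gives c_7 = Σ_{k_1+k_2=7} C(7; k_1,k_2) · ∏ g_i(k_i), where e^{3z} gives (3)^k; e^{-z} gives (-1)^k.
g_1(k) for k = 0…7: 1, 3, 9, 27, 81, 243, 729, 2187.
g_2(k) for k = 0…7: 1, -1, 1, -1, 1, -1, 1, -1.
c_7 = Σ_k C(7,k)·g_1(k)·g_2(7−k) = 1·1·(-1) + 7·3·1 + 21·9·(-1) + 35·27·1 + 35·81·(-1) + 21·243·1 + 7·729·(-1) + 1·2187·1 = −1 + 21 − 189 + 945 − 2835 + 5103 − 5103 + 2187 = 128.

128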